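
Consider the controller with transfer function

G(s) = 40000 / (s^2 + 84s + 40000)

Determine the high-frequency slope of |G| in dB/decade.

Each pole contributes −20 dB/decade at high frequency; each zero contributes +20 dB/decade.
Net: 0 zero(s) − 2 pole(s) → -40 dB/decade.

-40 dB/decade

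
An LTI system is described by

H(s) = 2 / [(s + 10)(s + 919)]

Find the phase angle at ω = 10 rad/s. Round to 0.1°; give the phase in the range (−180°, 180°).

-45.6°

At s = jω = j10:
pole (s+10): 10 + j10 → |·| = √(10²+10²) = √200 ≈ 14.142, ∠ = arctan(10/10) ≈ 45.00°
pole (s+919): 919 + j10 → |·| = √(919²+10²) = √844661 ≈ 919.05, ∠ = arctan(10/919) ≈ 0.62°
∠H = 0.00° − 45.62° = -45.62°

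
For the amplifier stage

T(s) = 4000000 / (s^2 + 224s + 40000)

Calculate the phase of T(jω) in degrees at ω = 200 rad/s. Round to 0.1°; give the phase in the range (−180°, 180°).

-90.0°

At s = jω = j200:
quadratic: (j200)² + 224·j200 + 40000 = 0 + j44800 → |·| ≈ 44800, ∠ ≈ 90.00°
∠T = 0.00° − 90.00° = -90.00°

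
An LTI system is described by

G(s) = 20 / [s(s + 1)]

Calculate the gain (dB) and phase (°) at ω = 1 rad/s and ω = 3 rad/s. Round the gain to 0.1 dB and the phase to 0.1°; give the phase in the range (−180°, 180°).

At s = jω = j1:
pole (s+1): 1 + j1 → |·| = √(1²+1²) = √2 ≈ 1.4142, ∠ = arctan(1/1) ≈ 45.00°
pole at origin: |s| = 1, ∠ = 90.00° (in denominator)
|G| = 20 / 1.4142 ≈ 14.142
Gain = 20 log₁₀(14.142) ≈ 23.01 dB
∠G = 0.00° − 135.00° = -135.00°

At s = jω = j3:
pole (s+1): 1 + j3 → |·| = √(1²+3²) = √10 ≈ 3.1623, ∠ = arctan(3/1) ≈ 71.57°
pole at origin: |s| = 3, ∠ = 90.00° (in denominator)
|G| = 20 / 9.4869 ≈ 2.1082
Gain = 20 log₁₀(2.1082) ≈ 6.48 dB
∠G = 0.00° − 161.57° = -161.57°

ω = 1: 23.0 dB, -135.0°; ω = 3: 6.5 dB, -161.6°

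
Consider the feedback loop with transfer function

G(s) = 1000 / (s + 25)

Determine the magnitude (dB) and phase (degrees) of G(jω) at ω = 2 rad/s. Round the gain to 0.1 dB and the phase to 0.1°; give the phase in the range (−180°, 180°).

At s = jω = j2:
pole (s+25): 25 + j2 → |·| = √(25²+2²) = √629 ≈ 25.08, ∠ = arctan(2/25) ≈ 4.57°
|G| = 1000 / 25.08 ≈ 39.872
Gain = 20 log₁₀(39.872) ≈ 32.01 dB
∠G = 0.00° − 4.57° = -4.57°

32.0 dB, -4.6°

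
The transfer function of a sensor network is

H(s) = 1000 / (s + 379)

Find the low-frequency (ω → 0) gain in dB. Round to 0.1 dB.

H(0) = 1000 / (379) ≈ 2.6385
20 log₁₀(2.6385) ≈ 8.43 dB

8.4 dB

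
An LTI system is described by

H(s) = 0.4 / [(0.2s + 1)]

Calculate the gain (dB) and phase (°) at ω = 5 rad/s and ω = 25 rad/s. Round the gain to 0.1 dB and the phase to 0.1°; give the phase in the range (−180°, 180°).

At ω = 5 rad/s:
pole (1 + j5·0.2) = 1 + j1 → |·| ≈ 1.4142, ∠ ≈ 45.00°
|H| = 0.4 · 1 / (1.4142) ≈ 0.28285
Gain = 20 log₁₀(0.28285) ≈ -10.97 dB
∠H = (0°) − (45.00°) = -45.00°

At ω = 25 rad/s:
pole (1 + j25·0.2) = 1 + j5 → |·| ≈ 5.099, ∠ ≈ 78.69°
|H| = 0.4 · 1 / (5.099) ≈ 0.078447
Gain = 20 log₁₀(0.078447) ≈ -22.11 dB
∠H = (0°) − (78.69°) = -78.69°

ω = 5: -11.0 dB, -45.0°; ω = 25: -22.1 dB, -78.7°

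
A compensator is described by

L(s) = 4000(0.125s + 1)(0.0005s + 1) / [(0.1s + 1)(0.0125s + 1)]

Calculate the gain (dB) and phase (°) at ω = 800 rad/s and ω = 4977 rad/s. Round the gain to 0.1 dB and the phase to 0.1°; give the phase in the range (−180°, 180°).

ω = 800: 54.6 dB, -62.3°; ω = 4977: 46.7 dB, -20.9°

At ω = 800 rad/s:
zero (1 + j800·0.125) = 1 + j100 → |·| ≈ 100, ∠ ≈ 89.43°
zero (1 + j800·0.0005) = 1 + j0.4 → |·| ≈ 1.077, ∠ ≈ 21.80°
pole (1 + j800·0.1) = 1 + j80 → |·| ≈ 80.006, ∠ ≈ 89.28°
pole (1 + j800·0.0125) = 1 + j10 → |·| ≈ 10.05, ∠ ≈ 84.29°
|L| = 4000 · 100 · 1.077 / (80.006 · 10.05) ≈ 535.78
Gain = 20 log₁₀(535.78) ≈ 54.58 dB
∠L = (89.43° + 21.80°) − (89.28° + 84.29°) = -62.34°

At ω = 4977 rad/s:
zero (1 + j4977·0.125) = 1 + j622.125 → |·| ≈ 622.13, ∠ ≈ 89.91°
zero (1 + j4977·0.0005) = 1 + j2.4885 → |·| ≈ 2.6819, ∠ ≈ 68.11°
pole (1 + j4977·0.1) = 1 + j497.7 → |·| ≈ 497.7, ∠ ≈ 89.88°
pole (1 + j4977·0.0125) = 1 + j62.2125 → |·| ≈ 62.221, ∠ ≈ 89.08°
|L| = 4000 · 622.13 · 2.6819 / (497.7 · 62.221) ≈ 215.52
Gain = 20 log₁₀(215.52) ≈ 46.67 dB
∠L = (89.91° + 68.11°) − (89.88° + 89.08°) = -20.94°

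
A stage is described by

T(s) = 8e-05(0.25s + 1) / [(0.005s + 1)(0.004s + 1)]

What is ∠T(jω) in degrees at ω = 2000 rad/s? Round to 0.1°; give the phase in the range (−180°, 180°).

At ω = 2000 rad/s:
zero (1 + j2000·0.25) = 1 + j500 → |·| ≈ 500, ∠ ≈ 89.89°
pole (1 + j2000·0.005) = 1 + j10 → |·| ≈ 10.05, ∠ ≈ 84.29°
pole (1 + j2000·0.004) = 1 + j8 → |·| ≈ 8.0623, ∠ ≈ 82.87°
∠T = (89.89°) − (84.29° + 82.87°) = -77.27°

-77.3°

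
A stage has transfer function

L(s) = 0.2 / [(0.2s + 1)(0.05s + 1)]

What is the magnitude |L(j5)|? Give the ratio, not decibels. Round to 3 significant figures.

0.137

At ω = 5 rad/s:
pole (1 + j5·0.2) = 1 + j1 → |·| ≈ 1.4142, ∠ ≈ 45.00°
pole (1 + j5·0.05) = 1 + j0.25 → |·| ≈ 1.0308, ∠ ≈ 14.04°
|L| = 0.2 · 1 / (1.4142 · 1.0308) ≈ 0.1372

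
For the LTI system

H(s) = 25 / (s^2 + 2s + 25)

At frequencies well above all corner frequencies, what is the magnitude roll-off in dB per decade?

-40 dB/decade

Each pole contributes −20 dB/decade at high frequency; each zero contributes +20 dB/decade.
Net: 0 zero(s) − 2 pole(s) → -40 dB/decade.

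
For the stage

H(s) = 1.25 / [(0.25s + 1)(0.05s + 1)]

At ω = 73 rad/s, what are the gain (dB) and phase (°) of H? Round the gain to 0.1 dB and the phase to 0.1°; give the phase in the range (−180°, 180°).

-34.9 dB, -161.5°

At ω = 73 rad/s:
pole (1 + j73·0.25) = 1 + j18.25 → |·| ≈ 18.277, ∠ ≈ 86.86°
pole (1 + j73·0.05) = 1 + j3.65 → |·| ≈ 3.7845, ∠ ≈ 74.68°
|H| = 1.25 · 1 / (18.277 · 3.7845) ≈ 0.018072
Gain = 20 log₁₀(0.018072) ≈ -34.86 dB
∠H = (0°) − (86.86° + 74.68°) = -161.54°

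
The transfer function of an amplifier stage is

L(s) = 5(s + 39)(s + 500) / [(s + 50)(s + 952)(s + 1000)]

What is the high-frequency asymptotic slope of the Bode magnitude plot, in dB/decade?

Each pole contributes −20 dB/decade at high frequency; each zero contributes +20 dB/decade.
Net: 2 zero(s) − 3 pole(s) → -20 dB/decade.

-20 dB/decade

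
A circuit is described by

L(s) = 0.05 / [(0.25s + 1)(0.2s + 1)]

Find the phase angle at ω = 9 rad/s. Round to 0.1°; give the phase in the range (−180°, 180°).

At ω = 9 rad/s:
pole (1 + j9·0.25) = 1 + j2.25 → |·| ≈ 2.4622, ∠ ≈ 66.04°
pole (1 + j9·0.2) = 1 + j1.8 → |·| ≈ 2.0591, ∠ ≈ 60.95°
∠L = (0°) − (66.04° + 60.95°) = -126.99°

-127.0°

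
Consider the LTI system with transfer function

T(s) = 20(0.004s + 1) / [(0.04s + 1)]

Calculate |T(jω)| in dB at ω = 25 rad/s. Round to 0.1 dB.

23.1 dB

At ω = 25 rad/s:
zero (1 + j25·0.004) = 1 + j0.1 → |·| ≈ 1.005, ∠ ≈ 5.71°
pole (1 + j25·0.04) = 1 + j1 → |·| ≈ 1.4142, ∠ ≈ 45.00°
|T| = 20 · 1.005 / (1.4142) ≈ 14.213
Gain = 20 log₁₀(14.213) ≈ 23.05 dB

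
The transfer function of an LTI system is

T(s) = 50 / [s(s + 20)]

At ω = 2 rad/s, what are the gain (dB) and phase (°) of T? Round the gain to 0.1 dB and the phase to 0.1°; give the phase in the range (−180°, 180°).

1.9 dB, -95.7°

At s = jω = j2:
pole (s+20): 20 + j2 → |·| = √(20²+2²) = √404 ≈ 20.1, ∠ = arctan(2/20) ≈ 5.71°
pole at origin: |s| = 2, ∠ = 90.00° (in denominator)
|T| = 50 / 40.2 ≈ 1.2438
Gain = 20 log₁₀(1.2438) ≈ 1.90 dB
∠T = 0.00° − 95.71° = -95.71°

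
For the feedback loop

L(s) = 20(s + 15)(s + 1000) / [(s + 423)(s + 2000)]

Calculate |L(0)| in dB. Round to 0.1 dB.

-9.0 dB

L(0) = 20·15·1000 / (423·2000) ≈ 0.35461
20 log₁₀(0.35461) ≈ -9.00 dB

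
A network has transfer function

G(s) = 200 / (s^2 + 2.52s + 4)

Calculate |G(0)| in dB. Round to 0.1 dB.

34.0 dB

G(0) = 200 / 4 = 50
20 log₁₀(50) ≈ 33.98 dB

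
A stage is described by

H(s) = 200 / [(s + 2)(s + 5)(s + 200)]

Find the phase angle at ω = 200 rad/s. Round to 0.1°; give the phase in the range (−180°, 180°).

At s = jω = j200:
pole (s+2): 2 + j200 → |·| = √(2²+200²) = √40004 ≈ 200.01, ∠ = arctan(200/2) ≈ 89.43°
pole (s+5): 5 + j200 → |·| = √(5²+200²) = √40025 ≈ 200.06, ∠ = arctan(200/5) ≈ 88.57°
pole (s+200): 200 + j200 → |·| = √(200²+200²) = √80000 ≈ 282.84, ∠ = arctan(200/200) ≈ 45.00°
∠H = 0.00° − 223.00° = -223.00° ≡ 137.00° (principal value)

137.0°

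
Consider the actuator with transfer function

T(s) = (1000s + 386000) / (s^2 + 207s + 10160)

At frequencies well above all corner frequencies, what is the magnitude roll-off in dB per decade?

Each pole contributes −20 dB/decade at high frequency; each zero contributes +20 dB/decade.
Net: 1 zero(s) − 2 pole(s) → -20 dB/decade.

-20 dB/decade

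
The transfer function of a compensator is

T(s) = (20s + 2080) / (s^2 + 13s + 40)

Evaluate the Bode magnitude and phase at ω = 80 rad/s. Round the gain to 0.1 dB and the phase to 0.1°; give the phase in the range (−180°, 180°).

Substitute s = j80:
Numerator: 20(j80) + 2080 = 2080 + j1600
Denominator: (j80)^2 + 13(j80) + 40 = -6360 + j1040
|N| = √(2080² + 1600²) ≈ 2624.2, ∠N ≈ 37.57°
|D| = √(6360² + 1040²) ≈ 6444.5, ∠D ≈ 170.71°
|T| = 2624.2 / 6444.5 ≈ 0.4072
Gain = 20 log₁₀(0.4072) ≈ -7.80 dB
∠T = 37.57° − 170.71° = -133.14°

-7.8 dB, -133.1°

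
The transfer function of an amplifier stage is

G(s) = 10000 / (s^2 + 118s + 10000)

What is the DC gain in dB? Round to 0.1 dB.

0.0 dB

G(0) = 10000 / 10000 = 1
20 log₁₀(1) ≈ 0.00 dB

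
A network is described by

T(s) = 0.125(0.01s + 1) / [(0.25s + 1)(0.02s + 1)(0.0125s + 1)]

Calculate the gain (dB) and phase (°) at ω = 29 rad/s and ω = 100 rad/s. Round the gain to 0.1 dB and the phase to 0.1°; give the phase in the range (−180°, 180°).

At ω = 29 rad/s:
zero (1 + j29·0.01) = 1 + j0.29 → |·| ≈ 1.0412, ∠ ≈ 16.17°
pole (1 + j29·0.25) = 1 + j7.25 → |·| ≈ 7.3186, ∠ ≈ 82.15°
pole (1 + j29·0.02) = 1 + j0.58 → |·| ≈ 1.156, ∠ ≈ 30.11°
pole (1 + j29·0.0125) = 1 + j0.3625 → |·| ≈ 1.0637, ∠ ≈ 19.93°
|T| = 0.125 · 1.0412 / (7.3186 · 1.156 · 1.0637) ≈ 0.014462
Gain = 20 log₁₀(0.014462) ≈ -36.80 dB
∠T = (16.17°) − (82.15° + 30.11° + 19.93°) = -116.02°

At ω = 100 rad/s:
zero (1 + j100·0.01) = 1 + j1 → |·| ≈ 1.4142, ∠ ≈ 45.00°
pole (1 + j100·0.25) = 1 + j25 → |·| ≈ 25.02, ∠ ≈ 87.71°
pole (1 + j100·0.02) = 1 + j2 → |·| ≈ 2.2361, ∠ ≈ 63.43°
pole (1 + j100·0.0125) = 1 + j1.25 → |·| ≈ 1.6008, ∠ ≈ 51.34°
|T| = 0.125 · 1.4142 / (25.02 · 2.2361 · 1.6008) ≈ 0.0019738
Gain = 20 log₁₀(0.0019738) ≈ -54.09 dB
∠T = (45.00°) − (87.71° + 63.43° + 51.34°) = -157.48°

ω = 29: -36.8 dB, -116.0°; ω = 100: -54.1 dB, -157.5°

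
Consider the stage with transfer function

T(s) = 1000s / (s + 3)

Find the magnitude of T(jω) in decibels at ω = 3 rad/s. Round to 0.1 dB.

57.0 dB

At s = jω = j3:
zero at origin: s = j3 → |·| = 3, ∠ = 90.00°
pole (s+3): 3 + j3 → |·| = √(3²+3²) = √18 ≈ 4.2426, ∠ = arctan(3/3) ≈ 45.00°
|T| = 1000 · 3 / 4.2426 ≈ 707.11
Gain = 20 log₁₀(707.11) ≈ 56.99 dB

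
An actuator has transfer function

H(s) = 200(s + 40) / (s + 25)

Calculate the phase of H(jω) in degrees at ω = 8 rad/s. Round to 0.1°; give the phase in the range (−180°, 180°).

-6.4°

At s = jω = j8:
zero (s+40): 40 + j8 → |·| = √(40²+8²) = √1664 ≈ 40.792, ∠ = arctan(8/40) ≈ 11.31°
pole (s+25): 25 + j8 → |·| = √(25²+8²) = √689 ≈ 26.249, ∠ = arctan(8/25) ≈ 17.74°
∠H = 11.31° − 17.74° = -6.43°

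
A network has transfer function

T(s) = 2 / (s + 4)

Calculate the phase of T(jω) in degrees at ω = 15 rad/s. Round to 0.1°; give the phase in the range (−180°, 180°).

-75.1°

At s = jω = j15:
pole (s+4): 4 + j15 → |·| = √(4²+15²) = √241 ≈ 15.524, ∠ = arctan(15/4) ≈ 75.07°
∠T = 0.00° − 75.07° = -75.07°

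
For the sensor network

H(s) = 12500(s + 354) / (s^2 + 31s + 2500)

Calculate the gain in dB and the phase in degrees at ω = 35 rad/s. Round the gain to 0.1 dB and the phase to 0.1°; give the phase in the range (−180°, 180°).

68.5 dB, -34.8°

At s = jω = j35:
zero (s+354): 354 + j35 → |·| = √(354²+35²) = √126541 ≈ 355.73, ∠ = arctan(35/354) ≈ 5.65°
quadratic: (j35)² + 31·j35 + 2500 = 1275 + j1085 → |·| ≈ 1674.2, ∠ ≈ 40.40°
|H| = 12500 · 355.73 / 1674.2 ≈ 2656
Gain = 20 log₁₀(2656) ≈ 68.48 dB
∠H = 5.65° − 40.40° = -34.75°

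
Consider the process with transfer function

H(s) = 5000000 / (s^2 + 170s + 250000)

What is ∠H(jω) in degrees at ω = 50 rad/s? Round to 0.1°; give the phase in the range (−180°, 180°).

At s = jω = j50:
quadratic: (j50)² + 170·j50 + 250000 = 247500 + j8500 → |·| ≈ 2.4765e+05, ∠ ≈ 1.97°
∠H = 0.00° − 1.97° = -1.97°

-2.0°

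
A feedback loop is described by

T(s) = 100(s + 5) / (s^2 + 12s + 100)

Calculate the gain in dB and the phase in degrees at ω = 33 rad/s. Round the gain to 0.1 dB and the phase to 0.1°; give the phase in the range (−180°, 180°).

9.9 dB, -76.8°

At s = jω = j33:
zero (s+5): 5 + j33 → |·| = √(5²+33²) = √1114 ≈ 33.377, ∠ = arctan(33/5) ≈ 81.38°
quadratic: (j33)² + 12·j33 + 100 = -989 + j396 → |·| ≈ 1065.3, ∠ ≈ 158.18°
|T| = 100 · 33.377 / 1065.3 ≈ 3.1331
Gain = 20 log₁₀(3.1331) ≈ 9.92 dB
∠T = 81.38° − 158.18° = -76.80°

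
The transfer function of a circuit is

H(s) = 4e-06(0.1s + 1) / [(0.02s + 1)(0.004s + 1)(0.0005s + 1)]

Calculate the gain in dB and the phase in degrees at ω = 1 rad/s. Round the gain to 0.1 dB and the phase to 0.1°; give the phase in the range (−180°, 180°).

At ω = 1 rad/s:
zero (1 + j1·0.1) = 1 + j0.1 → |·| ≈ 1.005, ∠ ≈ 5.71°
pole (1 + j1·0.02) = 1 + j0.02 → |·| ≈ 1.0002, ∠ ≈ 1.15°
pole (1 + j1·0.004) = 1 + j0.004 → |·| ≈ 1, ∠ ≈ 0.23°
pole (1 + j1·0.0005) = 1 + j0.0005 → |·| ≈ 1, ∠ ≈ 0.03°
|H| = 4e-06 · 1.005 / (1.0002 · 1 · 1) ≈ 4.0192e-06
Gain = 20 log₁₀(4.0192e-06) ≈ -107.92 dB
∠H = (5.71°) − (1.15° + 0.23° + 0.03°) = 4.30°

-107.9 dB, 4.3°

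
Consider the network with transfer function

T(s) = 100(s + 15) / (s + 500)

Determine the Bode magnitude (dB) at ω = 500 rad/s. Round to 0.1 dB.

37.0 dB

At s = jω = j500:
zero (s+15): 15 + j500 → |·| = √(15²+500²) = √250225 ≈ 500.22, ∠ = arctan(500/15) ≈ 88.28°
pole (s+500): 500 + j500 → |·| = √(500²+500²) = √500000 ≈ 707.11, ∠ = arctan(500/500) ≈ 45.00°
|T| = 100 · 500.22 / 707.11 ≈ 70.741
Gain = 20 log₁₀(70.741) ≈ 36.99 dB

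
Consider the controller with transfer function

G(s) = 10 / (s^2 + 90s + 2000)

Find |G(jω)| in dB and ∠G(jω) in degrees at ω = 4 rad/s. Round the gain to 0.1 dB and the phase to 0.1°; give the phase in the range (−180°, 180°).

-46.1 dB, -10.3°

Substitute s = j4:
Numerator: 10 = 10 + j0
Denominator: (j4)^2 + 90(j4) + 2000 = 1984 + j360
|N| = √(10² + 0²) ≈ 10, ∠N ≈ 0.00°
|D| = √(1984² + 360²) ≈ 2016.4, ∠D ≈ 10.28°
|G| = 10 / 2016.4 ≈ 0.0049593
Gain = 20 log₁₀(0.0049593) ≈ -46.09 dB
∠G = 0.00° − 10.28° = -10.28°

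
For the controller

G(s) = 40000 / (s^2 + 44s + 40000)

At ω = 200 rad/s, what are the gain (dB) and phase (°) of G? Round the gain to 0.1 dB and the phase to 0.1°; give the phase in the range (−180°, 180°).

At s = jω = j200:
quadratic: (j200)² + 44·j200 + 40000 = 0 + j8800 → |·| ≈ 8800, ∠ ≈ 90.00°
|G| = 40000 / 8800 ≈ 4.5455
Gain = 20 log₁₀(4.5455) ≈ 13.15 dB
∠G = 0.00° − 90.00° = -90.00°

13.2 dB, -90.0°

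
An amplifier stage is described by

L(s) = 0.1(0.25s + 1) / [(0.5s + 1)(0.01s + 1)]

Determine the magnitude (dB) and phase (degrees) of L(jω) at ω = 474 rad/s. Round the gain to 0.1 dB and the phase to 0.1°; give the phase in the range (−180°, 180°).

At ω = 474 rad/s:
zero (1 + j474·0.25) = 1 + j118.5 → |·| ≈ 118.5, ∠ ≈ 89.52°
pole (1 + j474·0.5) = 1 + j237 → |·| ≈ 237, ∠ ≈ 89.76°
pole (1 + j474·0.01) = 1 + j4.74 → |·| ≈ 4.8443, ∠ ≈ 78.09°
|L| = 0.1 · 118.5 / (237 · 4.8443) ≈ 0.010321
Gain = 20 log₁₀(0.010321) ≈ -39.73 dB
∠L = (89.52°) − (89.76° + 78.09°) = -78.33°

-39.7 dB, -78.3°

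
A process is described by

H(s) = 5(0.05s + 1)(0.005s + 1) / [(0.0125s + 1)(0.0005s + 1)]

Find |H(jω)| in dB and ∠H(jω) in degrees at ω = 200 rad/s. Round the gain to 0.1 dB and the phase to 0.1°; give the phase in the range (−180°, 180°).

At ω = 200 rad/s:
zero (1 + j200·0.05) = 1 + j10 → |·| ≈ 10.05, ∠ ≈ 84.29°
zero (1 + j200·0.005) = 1 + j1 → |·| ≈ 1.4142, ∠ ≈ 45.00°
pole (1 + j200·0.0125) = 1 + j2.5 → |·| ≈ 2.6926, ∠ ≈ 68.20°
pole (1 + j200·0.0005) = 1 + j0.1 → |·| ≈ 1.005, ∠ ≈ 5.71°
|H| = 5 · 10.05 · 1.4142 / (2.6926 · 1.005) ≈ 26.261
Gain = 20 log₁₀(26.261) ≈ 28.39 dB
∠H = (84.29° + 45.00°) − (68.20° + 5.71°) = 55.38°

28.4 dB, 55.4°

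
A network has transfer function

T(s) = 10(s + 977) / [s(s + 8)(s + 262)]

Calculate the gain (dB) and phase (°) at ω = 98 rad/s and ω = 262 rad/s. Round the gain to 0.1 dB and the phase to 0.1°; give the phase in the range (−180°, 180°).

ω = 98: -48.8 dB, 169.9°; ω = 262: -68.0 dB, 151.8°

At s = jω = j98:
zero (s+977): 977 + j98 → |·| = √(977²+98²) = √964133 ≈ 981.9, ∠ = arctan(98/977) ≈ 5.73°
pole (s+8): 8 + j98 → |·| = √(8²+98²) = √9668 ≈ 98.326, ∠ = arctan(98/8) ≈ 85.33°
pole (s+262): 262 + j98 → |·| = √(262²+98²) = √78248 ≈ 279.73, ∠ = arctan(98/262) ≈ 20.51°
pole at origin: |s| = 98, ∠ = 90.00° (in denominator)
|T| = 10 · 981.9 / 2.6955e+06 ≈ 0.0036427
Gain = 20 log₁₀(0.0036427) ≈ -48.77 dB
∠T = 5.73° − 195.84° = -190.11° ≡ 169.89° (principal value)

At s = jω = j262:
zero (s+977): 977 + j262 → |·| = √(977²+262²) = √1023173 ≈ 1011.5, ∠ = arctan(262/977) ≈ 15.01°
pole (s+8): 8 + j262 → |·| = √(8²+262²) = √68708 ≈ 262.12, ∠ = arctan(262/8) ≈ 88.25°
pole (s+262): 262 + j262 → |·| = √(262²+262²) = √137288 ≈ 370.52, ∠ = arctan(262/262) ≈ 45.00°
pole at origin: |s| = 262, ∠ = 90.00° (in denominator)
|T| = 10 · 1011.5 / 2.5446e+07 ≈ 0.00039751
Gain = 20 log₁₀(0.00039751) ≈ -68.01 dB
∠T = 15.01° − 223.25° = -208.24° ≡ 151.76° (principal value)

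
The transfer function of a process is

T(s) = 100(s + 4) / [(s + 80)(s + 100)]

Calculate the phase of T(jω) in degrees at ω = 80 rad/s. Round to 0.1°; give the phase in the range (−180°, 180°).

3.5°

At s = jω = j80:
zero (s+4): 4 + j80 → |·| = √(4²+80²) = √6416 ≈ 80.1, ∠ = arctan(80/4) ≈ 87.14°
pole (s+80): 80 + j80 → |·| = √(80²+80²) = √12800 ≈ 113.14, ∠ = arctan(80/80) ≈ 45.00°
pole (s+100): 100 + j80 → |·| = √(100²+80²) = √16400 ≈ 128.06, ∠ = arctan(80/100) ≈ 38.66°
∠T = 87.14° − 83.66° = 3.48°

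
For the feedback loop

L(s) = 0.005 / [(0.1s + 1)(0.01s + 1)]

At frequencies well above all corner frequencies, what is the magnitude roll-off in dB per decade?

-40 dB/decade

Each pole contributes −20 dB/decade at high frequency; each zero contributes +20 dB/decade.
Net: 0 zero(s) − 2 pole(s) → -40 dB/decade.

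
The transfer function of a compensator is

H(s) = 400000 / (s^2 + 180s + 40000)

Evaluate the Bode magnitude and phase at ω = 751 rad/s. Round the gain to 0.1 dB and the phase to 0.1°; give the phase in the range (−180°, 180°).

At s = jω = j751:
quadratic: (j751)² + 180·j751 + 40000 = -524001 + j135180 → |·| ≈ 5.4116e+05, ∠ ≈ 165.53°
|H| = 400000 / 5.4116e+05 ≈ 0.73915
Gain = 20 log₁₀(0.73915) ≈ -2.63 dB
∠H = 0.00° − 165.53° = -165.53°

-2.6 dB, -165.5°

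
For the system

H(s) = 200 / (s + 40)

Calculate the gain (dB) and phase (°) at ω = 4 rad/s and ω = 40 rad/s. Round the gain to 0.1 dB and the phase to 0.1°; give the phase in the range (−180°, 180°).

At s = jω = j4:
pole (s+40): 40 + j4 → |·| = √(40²+4²) = √1616 ≈ 40.2, ∠ = arctan(4/40) ≈ 5.71°
|H| = 200 / 40.2 ≈ 4.9751
Gain = 20 log₁₀(4.9751) ≈ 13.94 dB
∠H = 0.00° − 5.71° = -5.71°

At s = jω = j40:
pole (s+40): 40 + j40 → |·| = √(40²+40²) = √3200 ≈ 56.569, ∠ = arctan(40/40) ≈ 45.00°
|H| = 200 / 56.569 ≈ 3.5355
Gain = 20 log₁₀(3.5355) ≈ 10.97 dB
∠H = 0.00° − 45.00° = -45.00°

ω = 4: 13.9 dB, -5.7°; ω = 40: 11.0 dB, -45.0°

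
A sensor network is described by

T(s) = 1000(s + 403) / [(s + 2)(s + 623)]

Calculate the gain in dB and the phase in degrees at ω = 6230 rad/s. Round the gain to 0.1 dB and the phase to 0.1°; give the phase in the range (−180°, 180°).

At s = jω = j6230:
zero (s+403): 403 + j6230 → |·| = √(403²+6230²) = √38975309 ≈ 6243, ∠ = arctan(6230/403) ≈ 86.30°
pole (s+2): 2 + j6230 → |·| = √(2²+6230²) = √38812904 ≈ 6230, ∠ = arctan(6230/2) ≈ 89.98°
pole (s+623): 623 + j6230 → |·| = √(623²+6230²) = √39201029 ≈ 6261.1, ∠ = arctan(6230/623) ≈ 84.29°
|T| = 1000 · 6243 / 3.9007e+07 ≈ 0.16005
Gain = 20 log₁₀(0.16005) ≈ -15.91 dB
∠T = 86.30° − 174.27° = -87.97°

-15.9 dB, -88.0°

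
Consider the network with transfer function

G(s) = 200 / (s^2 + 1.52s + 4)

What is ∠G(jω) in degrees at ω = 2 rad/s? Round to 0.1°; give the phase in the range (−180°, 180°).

At s = jω = j2:
quadratic: (j2)² + 1.52·j2 + 4 = 0 + j3.04 → |·| ≈ 3.04, ∠ ≈ 90.00°
∠G = 0.00° − 90.00° = -90.00°

-90.0°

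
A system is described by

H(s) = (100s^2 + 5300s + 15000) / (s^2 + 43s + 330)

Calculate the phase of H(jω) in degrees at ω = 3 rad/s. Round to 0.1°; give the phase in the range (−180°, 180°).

26.5°

Substitute s = j3:
Numerator: 100(j3)^2 + 5300(j3) + 15000 = 14100 + j15900
Denominator: (j3)^2 + 43(j3) + 330 = 321 + j129
|N| = √(14100² + 15900²) ≈ 21251, ∠N ≈ 48.43°
|D| = √(321² + 129²) ≈ 345.95, ∠D ≈ 21.89°
∠H = 48.43° − 21.89° = 26.54°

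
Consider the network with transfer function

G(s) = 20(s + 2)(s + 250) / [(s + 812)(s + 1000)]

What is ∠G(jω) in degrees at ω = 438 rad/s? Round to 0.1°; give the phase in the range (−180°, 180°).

At s = jω = j438:
zero (s+2): 2 + j438 → |·| = √(2²+438²) = √191848 ≈ 438, ∠ = arctan(438/2) ≈ 89.74°
zero (s+250): 250 + j438 → |·| = √(250²+438²) = √254344 ≈ 504.33, ∠ = arctan(438/250) ≈ 60.28°
pole (s+812): 812 + j438 → |·| = √(812²+438²) = √851188 ≈ 922.6, ∠ = arctan(438/812) ≈ 28.34°
pole (s+1000): 1000 + j438 → |·| = √(1000²+438²) = √1191844 ≈ 1091.7, ∠ = arctan(438/1000) ≈ 23.65°
∠G = 150.02° − 51.99° = 98.03°

98.0°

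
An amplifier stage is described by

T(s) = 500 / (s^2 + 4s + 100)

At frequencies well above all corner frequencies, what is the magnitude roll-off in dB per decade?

Each pole contributes −20 dB/decade at high frequency; each zero contributes +20 dB/decade.
Net: 0 zero(s) − 2 pole(s) → -40 dB/decade.

-40 dB/decade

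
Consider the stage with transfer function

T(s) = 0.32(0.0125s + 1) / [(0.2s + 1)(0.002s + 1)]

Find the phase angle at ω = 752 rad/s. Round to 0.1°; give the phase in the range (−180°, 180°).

At ω = 752 rad/s:
zero (1 + j752·0.0125) = 1 + j9.4 → |·| ≈ 9.453, ∠ ≈ 83.93°
pole (1 + j752·0.2) = 1 + j150.4 → |·| ≈ 150.4, ∠ ≈ 89.62°
pole (1 + j752·0.002) = 1 + j1.504 → |·| ≈ 1.8061, ∠ ≈ 56.38°
∠T = (83.93°) − (89.62° + 56.38°) = -62.07°

-62.1°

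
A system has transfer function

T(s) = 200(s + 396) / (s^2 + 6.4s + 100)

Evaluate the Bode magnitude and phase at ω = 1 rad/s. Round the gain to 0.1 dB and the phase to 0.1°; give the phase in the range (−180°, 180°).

At s = jω = j1:
zero (s+396): 396 + j1 → |·| = √(396²+1²) = √156817 ≈ 396, ∠ = arctan(1/396) ≈ 0.14°
quadratic: (j1)² + 6.4·j1 + 100 = 99 + j6.4 → |·| ≈ 99.207, ∠ ≈ 3.70°
|T| = 200 · 396 / 99.207 ≈ 798.33
Gain = 20 log₁₀(798.33) ≈ 58.04 dB
∠T = 0.14° − 3.70° = -3.56°

58.0 dB, -3.6°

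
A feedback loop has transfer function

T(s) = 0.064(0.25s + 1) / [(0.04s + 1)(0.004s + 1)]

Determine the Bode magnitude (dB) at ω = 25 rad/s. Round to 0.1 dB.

-10.9 dB

At ω = 25 rad/s:
zero (1 + j25·0.25) = 1 + j6.25 → |·| ≈ 6.3295, ∠ ≈ 80.91°
pole (1 + j25·0.04) = 1 + j1 → |·| ≈ 1.4142, ∠ ≈ 45.00°
pole (1 + j25·0.004) = 1 + j0.1 → |·| ≈ 1.005, ∠ ≈ 5.71°
|T| = 0.064 · 6.3295 / (1.4142 · 1.005) ≈ 0.28502
Gain = 20 log₁₀(0.28502) ≈ -10.90 dB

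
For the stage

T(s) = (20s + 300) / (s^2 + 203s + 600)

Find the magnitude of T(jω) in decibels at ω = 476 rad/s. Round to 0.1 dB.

Substitute s = j476:
Numerator: 20(j476) + 300 = 300 + j9520
Denominator: (j476)^2 + 203(j476) + 600 = -225976 + j96628
|N| = √(300² + 9520²) ≈ 9524.7, ∠N ≈ 88.20°
|D| = √(225976² + 96628²) ≈ 2.4577e+05, ∠D ≈ 156.85°
|T| = 9524.7 / 2.4577e+05 ≈ 0.038755
Gain = 20 log₁₀(0.038755) ≈ -28.23 dB

-28.2 dB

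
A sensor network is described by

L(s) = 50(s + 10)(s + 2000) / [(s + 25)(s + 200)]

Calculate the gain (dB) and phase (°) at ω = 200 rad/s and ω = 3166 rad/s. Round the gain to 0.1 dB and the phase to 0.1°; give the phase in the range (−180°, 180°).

ω = 200: 51.0 dB, -35.0°; ω = 3166: 35.4 dB, -28.4°

At s = jω = j200:
zero (s+10): 10 + j200 → |·| = √(10²+200²) = √40100 ≈ 200.25, ∠ = arctan(200/10) ≈ 87.14°
zero (s+2000): 2000 + j200 → |·| = √(2000²+200²) = √4040000 ≈ 2010, ∠ = arctan(200/2000) ≈ 5.71°
pole (s+25): 25 + j200 → |·| = √(25²+200²) = √40625 ≈ 201.56, ∠ = arctan(200/25) ≈ 82.87°
pole (s+200): 200 + j200 → |·| = √(200²+200²) = √80000 ≈ 282.84, ∠ = arctan(200/200) ≈ 45.00°
|L| = 50 · 4.025e+05 / 57009 ≈ 353.01
Gain = 20 log₁₀(353.01) ≈ 50.96 dB
∠L = 92.85° − 127.87° = -35.02°

At s = jω = j3166:
zero (s+10): 10 + j3166 → |·| = √(10²+3166²) = √10023656 ≈ 3166, ∠ = arctan(3166/10) ≈ 89.82°
zero (s+2000): 2000 + j3166 → |·| = √(2000²+3166²) = √14023556 ≈ 3744.8, ∠ = arctan(3166/2000) ≈ 57.72°
pole (s+25): 25 + j3166 → |·| = √(25²+3166²) = √10024181 ≈ 3166.1, ∠ = arctan(3166/25) ≈ 89.55°
pole (s+200): 200 + j3166 → |·| = √(200²+3166²) = √10063556 ≈ 3172.3, ∠ = arctan(3166/200) ≈ 86.39°
|L| = 50 · 1.1856e+07 / 1.0044e+07 ≈ 59.02
Gain = 20 log₁₀(59.02) ≈ 35.42 dB
∠L = 147.54° − 175.94° = -28.40°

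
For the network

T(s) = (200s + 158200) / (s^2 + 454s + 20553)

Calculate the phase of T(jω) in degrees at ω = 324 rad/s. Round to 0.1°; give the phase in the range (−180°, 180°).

Substitute s = j324:
Numerator: 200(j324) + 158200 = 158200 + j64800
Denominator: (j324)^2 + 454(j324) + 20553 = -84423 + j147096
|N| = √(158200² + 64800²) ≈ 1.7096e+05, ∠N ≈ 22.27°
|D| = √(84423² + 147096²) ≈ 1.696e+05, ∠D ≈ 119.85°
∠T = 22.27° − 119.85° = -97.58°

-97.6°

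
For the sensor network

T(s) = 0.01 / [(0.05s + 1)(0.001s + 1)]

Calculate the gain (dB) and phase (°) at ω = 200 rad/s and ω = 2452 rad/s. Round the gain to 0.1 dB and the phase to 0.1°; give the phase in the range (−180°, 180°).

At ω = 200 rad/s:
pole (1 + j200·0.05) = 1 + j10 → |·| ≈ 10.05, ∠ ≈ 84.29°
pole (1 + j200·0.001) = 1 + j0.2 → |·| ≈ 1.0198, ∠ ≈ 11.31°
|T| = 0.01 · 1 / (10.05 · 1.0198) ≈ 0.00097571
Gain = 20 log₁₀(0.00097571) ≈ -60.21 dB
∠T = (0°) − (84.29° + 11.31°) = -95.60°

At ω = 2452 rad/s:
pole (1 + j2452·0.05) = 1 + j122.6 → |·| ≈ 122.6, ∠ ≈ 89.53°
pole (1 + j2452·0.001) = 1 + j2.452 → |·| ≈ 2.6481, ∠ ≈ 67.81°
|T| = 0.01 · 1 / (122.6 · 2.6481) ≈ 3.0802e-05
Gain = 20 log₁₀(3.0802e-05) ≈ -90.23 dB
∠T = (0°) − (89.53° + 67.81°) = -157.34°

ω = 200: -60.2 dB, -95.6°; ω = 2452: -90.2 dB, -157.3°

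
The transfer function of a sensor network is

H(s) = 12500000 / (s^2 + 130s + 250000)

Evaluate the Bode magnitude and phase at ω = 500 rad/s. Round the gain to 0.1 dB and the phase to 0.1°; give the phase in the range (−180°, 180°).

45.7 dB, -90.0°

At s = jω = j500:
quadratic: (j500)² + 130·j500 + 250000 = 0 + j65000 → |·| ≈ 65000, ∠ ≈ 90.00°
|H| = 12500000 / 65000 ≈ 192.31
Gain = 20 log₁₀(192.31) ≈ 45.68 dB
∠H = 0.00° − 90.00° = -90.00°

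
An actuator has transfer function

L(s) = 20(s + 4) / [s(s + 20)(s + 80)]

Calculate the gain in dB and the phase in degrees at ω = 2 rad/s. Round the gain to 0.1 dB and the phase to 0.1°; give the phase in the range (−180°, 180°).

-31.1 dB, -70.6°

At s = jω = j2:
zero (s+4): 4 + j2 → |·| = √(4²+2²) = √20 ≈ 4.4721, ∠ = arctan(2/4) ≈ 26.57°
pole (s+20): 20 + j2 → |·| = √(20²+2²) = √404 ≈ 20.1, ∠ = arctan(2/20) ≈ 5.71°
pole (s+80): 80 + j2 → |·| = √(80²+2²) = √6404 ≈ 80.025, ∠ = arctan(2/80) ≈ 1.43°
pole at origin: |s| = 2, ∠ = 90.00° (in denominator)
|L| = 20 · 4.4721 / 3217 ≈ 0.027803
Gain = 20 log₁₀(0.027803) ≈ -31.12 dB
∠L = 26.57° − 97.14° = -70.57°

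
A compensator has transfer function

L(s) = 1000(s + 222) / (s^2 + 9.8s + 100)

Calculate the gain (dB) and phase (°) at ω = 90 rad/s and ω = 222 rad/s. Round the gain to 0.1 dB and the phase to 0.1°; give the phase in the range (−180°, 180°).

At s = jω = j90:
zero (s+222): 222 + j90 → |·| = √(222²+90²) = √57384 ≈ 239.55, ∠ = arctan(90/222) ≈ 22.07°
quadratic: (j90)² + 9.8·j90 + 100 = -8000 + j882 → |·| ≈ 8048.5, ∠ ≈ 173.71°
|L| = 1000 · 239.55 / 8048.5 ≈ 29.763
Gain = 20 log₁₀(29.763) ≈ 29.47 dB
∠L = 22.07° − 173.71° = -151.64°

At s = jω = j222:
zero (s+222): 222 + j222 → |·| = √(222²+222²) = √98568 ≈ 313.96, ∠ = arctan(222/222) ≈ 45.00°
quadratic: (j222)² + 9.8·j222 + 100 = -49184 + j2175.6 → |·| ≈ 49232, ∠ ≈ 177.47°
|L| = 1000 · 313.96 / 49232 ≈ 6.3772
Gain = 20 log₁₀(6.3772) ≈ 16.09 dB
∠L = 45.00° − 177.47° = -132.47°

ω = 90: 29.5 dB, -151.6°; ω = 222: 16.1 dB, -132.5°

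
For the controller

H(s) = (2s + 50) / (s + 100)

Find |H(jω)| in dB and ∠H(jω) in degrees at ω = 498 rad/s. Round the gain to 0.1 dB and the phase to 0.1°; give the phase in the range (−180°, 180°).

5.9 dB, 8.5°

Substitute s = j498:
Numerator: 2(j498) + 50 = 50 + j996
Denominator: (j498) + 100 = 100 + j498
|N| = √(50² + 996²) ≈ 997.25, ∠N ≈ 87.13°
|D| = √(100² + 498²) ≈ 507.94, ∠D ≈ 78.65°
|H| = 997.25 / 507.94 ≈ 1.9633
Gain = 20 log₁₀(1.9633) ≈ 5.86 dB
∠H = 87.13° − 78.65° = 8.48°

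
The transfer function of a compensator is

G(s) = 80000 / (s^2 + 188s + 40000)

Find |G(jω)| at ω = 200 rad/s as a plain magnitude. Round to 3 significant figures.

At s = jω = j200:
quadratic: (j200)² + 188·j200 + 40000 = 0 + j37600 → |·| ≈ 37600, ∠ ≈ 90.00°
|G| = 80000 / 37600 ≈ 2.1277

2.13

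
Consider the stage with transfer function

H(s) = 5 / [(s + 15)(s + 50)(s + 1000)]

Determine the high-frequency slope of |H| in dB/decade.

Each pole contributes −20 dB/decade at high frequency; each zero contributes +20 dB/decade.
Net: 0 zero(s) − 3 pole(s) → -60 dB/decade.

-60 dB/decade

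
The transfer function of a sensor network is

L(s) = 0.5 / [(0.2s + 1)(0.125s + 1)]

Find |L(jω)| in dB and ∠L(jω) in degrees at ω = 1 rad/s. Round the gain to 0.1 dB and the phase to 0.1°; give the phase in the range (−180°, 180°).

-6.3 dB, -18.4°

At ω = 1 rad/s:
pole (1 + j1·0.2) = 1 + j0.2 → |·| ≈ 1.0198, ∠ ≈ 11.31°
pole (1 + j1·0.125) = 1 + j0.125 → |·| ≈ 1.0078, ∠ ≈ 7.13°
|L| = 0.5 · 1 / (1.0198 · 1.0078) ≈ 0.4865
Gain = 20 log₁₀(0.4865) ≈ -6.26 dB
∠L = (0°) − (11.31° + 7.13°) = -18.44°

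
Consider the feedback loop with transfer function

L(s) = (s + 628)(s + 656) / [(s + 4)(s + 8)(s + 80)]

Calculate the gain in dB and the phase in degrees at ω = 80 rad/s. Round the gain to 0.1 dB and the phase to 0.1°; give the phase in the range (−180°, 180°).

At s = jω = j80:
zero (s+628): 628 + j80 → |·| = √(628²+80²) = √400784 ≈ 633.08, ∠ = arctan(80/628) ≈ 7.26°
zero (s+656): 656 + j80 → |·| = √(656²+80²) = √436736 ≈ 660.86, ∠ = arctan(80/656) ≈ 6.95°
pole (s+4): 4 + j80 → |·| = √(4²+80²) = √6416 ≈ 80.1, ∠ = arctan(80/4) ≈ 87.14°
pole (s+8): 8 + j80 → |·| = √(8²+80²) = √6464 ≈ 80.399, ∠ = arctan(80/8) ≈ 84.29°
pole (s+80): 80 + j80 → |·| = √(80²+80²) = √12800 ≈ 113.14, ∠ = arctan(80/80) ≈ 45.00°
|L| = 1 · 4.1838e+05 / 7.2862e+05 ≈ 0.57421
Gain = 20 log₁₀(0.57421) ≈ -4.82 dB
∠L = 14.21° − 216.43° = -202.22° ≡ 157.78° (principal value)

-4.8 dB, 157.8°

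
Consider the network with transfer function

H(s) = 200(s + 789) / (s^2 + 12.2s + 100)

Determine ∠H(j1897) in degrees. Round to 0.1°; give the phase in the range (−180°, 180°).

At s = jω = j1897:
zero (s+789): 789 + j1897 → |·| = √(789²+1897²) = √4221130 ≈ 2054.5, ∠ = arctan(1897/789) ≈ 67.42°
quadratic: (j1897)² + 12.2·j1897 + 100 = -3598509 + j23143.4 → |·| ≈ 3.5986e+06, ∠ ≈ 179.63°
∠H = 67.42° − 179.63° = -112.21°

-112.2°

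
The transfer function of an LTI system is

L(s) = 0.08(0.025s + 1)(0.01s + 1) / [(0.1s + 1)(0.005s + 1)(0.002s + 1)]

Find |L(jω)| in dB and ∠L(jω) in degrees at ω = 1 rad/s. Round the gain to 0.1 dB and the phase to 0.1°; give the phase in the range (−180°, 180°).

At ω = 1 rad/s:
zero (1 + j1·0.025) = 1 + j0.025 → |·| ≈ 1.0003, ∠ ≈ 1.43°
zero (1 + j1·0.01) = 1 + j0.01 → |·| ≈ 1, ∠ ≈ 0.57°
pole (1 + j1·0.1) = 1 + j0.1 → |·| ≈ 1.005, ∠ ≈ 5.71°
pole (1 + j1·0.005) = 1 + j0.005 → |·| ≈ 1, ∠ ≈ 0.29°
pole (1 + j1·0.002) = 1 + j0.002 → |·| ≈ 1, ∠ ≈ 0.11°
|L| = 0.08 · 1.0003 · 1 / (1.005 · 1 · 1) ≈ 0.079626
Gain = 20 log₁₀(0.079626) ≈ -21.98 dB
∠L = (1.43° + 0.57°) − (5.71° + 0.29° + 0.11°) = -4.11°

-22.0 dB, -4.1°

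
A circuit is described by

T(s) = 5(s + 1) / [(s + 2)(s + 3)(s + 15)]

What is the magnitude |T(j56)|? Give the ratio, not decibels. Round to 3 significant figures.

0.00154

At s = jω = j56:
zero (s+1): 1 + j56 → |·| = √(1²+56²) = √3137 ≈ 56.009, ∠ = arctan(56/1) ≈ 88.98°
pole (s+2): 2 + j56 → |·| = √(2²+56²) = √3140 ≈ 56.036, ∠ = arctan(56/2) ≈ 87.95°
pole (s+3): 3 + j56 → |·| = √(3²+56²) = √3145 ≈ 56.08, ∠ = arctan(56/3) ≈ 86.93°
pole (s+15): 15 + j56 → |·| = √(15²+56²) = √3361 ≈ 57.974, ∠ = arctan(56/15) ≈ 75.00°
|T| = 5 · 56.009 / 1.8218e+05 ≈ 0.0015372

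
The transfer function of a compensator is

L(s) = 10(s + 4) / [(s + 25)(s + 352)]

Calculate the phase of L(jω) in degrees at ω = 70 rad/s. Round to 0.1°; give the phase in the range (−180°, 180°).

At s = jω = j70:
zero (s+4): 4 + j70 → |·| = √(4²+70²) = √4916 ≈ 70.114, ∠ = arctan(70/4) ≈ 86.73°
pole (s+25): 25 + j70 → |·| = √(25²+70²) = √5525 ≈ 74.33, ∠ = arctan(70/25) ≈ 70.35°
pole (s+352): 352 + j70 → |·| = √(352²+70²) = √128804 ≈ 358.89, ∠ = arctan(70/352) ≈ 11.25°
∠L = 86.73° − 81.60° = 5.13°

5.1°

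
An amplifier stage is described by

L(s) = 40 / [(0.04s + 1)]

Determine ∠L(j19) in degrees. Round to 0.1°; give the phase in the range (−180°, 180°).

At ω = 19 rad/s:
pole (1 + j19·0.04) = 1 + j0.76 → |·| ≈ 1.256, ∠ ≈ 37.23°
∠L = (0°) − (37.23°) = -37.23°

-37.2°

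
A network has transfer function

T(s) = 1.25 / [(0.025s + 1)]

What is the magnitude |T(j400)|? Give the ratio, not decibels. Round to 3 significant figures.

0.124

At ω = 400 rad/s:
pole (1 + j400·0.025) = 1 + j10 → |·| ≈ 10.05, ∠ ≈ 84.29°
|T| = 1.25 · 1 / (10.05) ≈ 0.12438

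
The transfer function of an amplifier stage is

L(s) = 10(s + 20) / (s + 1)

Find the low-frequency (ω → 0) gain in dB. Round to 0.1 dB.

46.0 dB

L(0) = 10·20 / (1) = 200
20 log₁₀(200) ≈ 46.02 dB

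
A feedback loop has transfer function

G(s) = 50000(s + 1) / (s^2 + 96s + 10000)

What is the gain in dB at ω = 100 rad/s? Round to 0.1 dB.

At s = jω = j100:
zero (s+1): 1 + j100 → |·| = √(1²+100²) = √10001 ≈ 100, ∠ = arctan(100/1) ≈ 89.43°
quadratic: (j100)² + 96·j100 + 10000 = 0 + j9600 → |·| ≈ 9600, ∠ ≈ 90.00°
|G| = 50000 · 100 / 9600 ≈ 520.83
Gain = 20 log₁₀(520.83) ≈ 54.33 dB

54.3 dB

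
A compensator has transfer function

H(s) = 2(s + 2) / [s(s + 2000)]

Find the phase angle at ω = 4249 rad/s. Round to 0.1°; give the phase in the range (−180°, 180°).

At s = jω = j4249:
zero (s+2): 2 + j4249 → |·| = √(2²+4249²) = √18054005 ≈ 4249, ∠ = arctan(4249/2) ≈ 89.97°
pole (s+2000): 2000 + j4249 → |·| = √(2000²+4249²) = √22054001 ≈ 4696.2, ∠ = arctan(4249/2000) ≈ 64.79°
pole at origin: |s| = 4249, ∠ = 90.00° (in denominator)
∠H = 89.97° − 154.79° = -64.82°

-64.8°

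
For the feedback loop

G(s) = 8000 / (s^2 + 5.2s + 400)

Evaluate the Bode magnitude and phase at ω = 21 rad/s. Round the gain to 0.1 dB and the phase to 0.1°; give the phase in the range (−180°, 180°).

At s = jω = j21:
quadratic: (j21)² + 5.2·j21 + 400 = -41 + j109.2 → |·| ≈ 116.64, ∠ ≈ 110.58°
|G| = 8000 / 116.64 ≈ 68.587
Gain = 20 log₁₀(68.587) ≈ 36.72 dB
∠G = 0.00° − 110.58° = -110.58°

36.7 dB, -110.6°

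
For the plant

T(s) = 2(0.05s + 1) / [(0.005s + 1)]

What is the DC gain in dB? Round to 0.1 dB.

6.0 dB

T(0) = 2 · 1 / 1 = 2
20 log₁₀(2) ≈ 6.02 dB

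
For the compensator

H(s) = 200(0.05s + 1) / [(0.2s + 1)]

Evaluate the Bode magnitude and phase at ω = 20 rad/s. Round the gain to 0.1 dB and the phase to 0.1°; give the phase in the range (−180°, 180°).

At ω = 20 rad/s:
zero (1 + j20·0.05) = 1 + j1 → |·| ≈ 1.4142, ∠ ≈ 45.00°
pole (1 + j20·0.2) = 1 + j4 → |·| ≈ 4.1231, ∠ ≈ 75.96°
|H| = 200 · 1.4142 / (4.1231) ≈ 68.599
Gain = 20 log₁₀(68.599) ≈ 36.73 dB
∠H = (45.00°) − (75.96°) = -30.96°

36.7 dB, -31.0°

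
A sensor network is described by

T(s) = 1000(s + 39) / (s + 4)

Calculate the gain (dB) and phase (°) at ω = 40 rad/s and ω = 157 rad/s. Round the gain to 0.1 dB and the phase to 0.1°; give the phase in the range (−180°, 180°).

At s = jω = j40:
zero (s+39): 39 + j40 → |·| = √(39²+40²) = √3121 ≈ 55.866, ∠ = arctan(40/39) ≈ 45.73°
pole (s+4): 4 + j40 → |·| = √(4²+40²) = √1616 ≈ 40.2, ∠ = arctan(40/4) ≈ 84.29°
|T| = 1000 · 55.866 / 40.2 ≈ 1389.7
Gain = 20 log₁₀(1389.7) ≈ 62.86 dB
∠T = 45.73° − 84.29° = -38.56°

At s = jω = j157:
zero (s+39): 39 + j157 → |·| = √(39²+157²) = √26170 ≈ 161.77, ∠ = arctan(157/39) ≈ 76.05°
pole (s+4): 4 + j157 → |·| = √(4²+157²) = √24665 ≈ 157.05, ∠ = arctan(157/4) ≈ 88.54°
|T| = 1000 · 161.77 / 157.05 ≈ 1030.1
Gain = 20 log₁₀(1030.1) ≈ 60.26 dB
∠T = 76.05° − 88.54° = -12.49°

ω = 40: 62.9 dB, -38.6°; ω = 157: 60.3 dB, -12.5°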